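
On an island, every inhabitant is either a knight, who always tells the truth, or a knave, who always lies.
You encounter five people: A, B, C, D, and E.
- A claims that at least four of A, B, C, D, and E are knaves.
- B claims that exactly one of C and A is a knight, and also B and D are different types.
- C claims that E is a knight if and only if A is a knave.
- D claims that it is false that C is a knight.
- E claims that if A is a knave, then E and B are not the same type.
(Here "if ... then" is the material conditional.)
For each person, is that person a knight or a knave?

A is a knave, B is a knave, C is a knight, D is a knave, and E is a knight.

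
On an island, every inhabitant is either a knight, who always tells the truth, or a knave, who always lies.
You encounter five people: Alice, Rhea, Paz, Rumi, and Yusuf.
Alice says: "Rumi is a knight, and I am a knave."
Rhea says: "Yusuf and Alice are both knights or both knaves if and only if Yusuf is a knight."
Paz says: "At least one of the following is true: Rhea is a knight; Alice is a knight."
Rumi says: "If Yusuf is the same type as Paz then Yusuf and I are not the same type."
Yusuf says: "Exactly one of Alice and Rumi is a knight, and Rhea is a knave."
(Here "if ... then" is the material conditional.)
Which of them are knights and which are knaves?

Alice is a knave; "Rumi is a knight, and I am a knave" is False, as required.
Since Rhea is a knave, "Yusuf and Alice are both knights or both knaves if and only if Yusuf is a knight" needs to be False, which holds.
As a knave, Paz's statement "at least one of the following is true: Rhea is a knight; Alice is a knight" should be False; it is.
Rumi (knave): "if Yusuf is the same type as Paz then Yusuf and I are not the same type" — False. ✓
As a knave, Yusuf's statement "exactly one of Alice and Rumi is a knight, and Rhea is a knave" should be False; it is.

Knights: none. Knaves: Alice, Rhea, Paz, Rumi, and Yusuf.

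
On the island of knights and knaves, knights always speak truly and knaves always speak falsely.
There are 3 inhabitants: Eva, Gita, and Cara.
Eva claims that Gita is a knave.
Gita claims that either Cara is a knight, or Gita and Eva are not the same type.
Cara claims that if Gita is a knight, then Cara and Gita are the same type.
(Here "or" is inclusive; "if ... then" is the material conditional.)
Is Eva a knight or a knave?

Consistent assignments: {Eva=knave, Gita=knight, Cara=knight}; {Eva=knave, Gita=knight, Cara=knave}
In every consistent assignment, Eva is a knave.

Eva is a knave.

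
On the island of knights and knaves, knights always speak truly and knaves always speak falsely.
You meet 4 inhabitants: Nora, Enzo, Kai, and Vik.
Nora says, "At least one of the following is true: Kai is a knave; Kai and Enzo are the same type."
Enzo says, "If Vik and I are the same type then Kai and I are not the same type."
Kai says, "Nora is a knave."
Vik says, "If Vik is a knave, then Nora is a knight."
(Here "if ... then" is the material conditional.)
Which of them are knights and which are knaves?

Nora is a knight, Enzo is a knight, Kai is a knave, and Vik is a knight.

Nora is a knight, so "at least one of the following is true: Kai is a knave; Kai and Enzo are the same type" must be True — and it is.
As a knight, Enzo's statement "if Vik and I are the same type then Kai and I are not the same type" should be True; it is.
Kai is a knave; "Nora is a knave" is false, as required.
As a knight, Vik's statement "if Vik is a knave, then Nora is a knight" should be True; it is.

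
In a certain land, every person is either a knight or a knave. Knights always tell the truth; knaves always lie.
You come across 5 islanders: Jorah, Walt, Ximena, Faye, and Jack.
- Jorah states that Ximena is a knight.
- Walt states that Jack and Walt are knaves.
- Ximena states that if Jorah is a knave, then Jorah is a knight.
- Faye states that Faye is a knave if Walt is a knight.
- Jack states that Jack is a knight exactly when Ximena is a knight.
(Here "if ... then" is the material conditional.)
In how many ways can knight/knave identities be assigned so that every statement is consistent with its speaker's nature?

1

Consistent assignments:
  Jorah=knight, Walt=knave, Ximena=knight, Faye=knight, Jack=knight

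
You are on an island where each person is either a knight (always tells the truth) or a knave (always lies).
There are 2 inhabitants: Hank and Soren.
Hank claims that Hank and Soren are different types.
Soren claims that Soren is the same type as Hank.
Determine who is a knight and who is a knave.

Knights: Hank. Knaves: Soren.

Hank is a knight; "Hank and Soren are different types" is true, as required.
Soren is a knave; "Soren is the same type as Hank" is False, as required.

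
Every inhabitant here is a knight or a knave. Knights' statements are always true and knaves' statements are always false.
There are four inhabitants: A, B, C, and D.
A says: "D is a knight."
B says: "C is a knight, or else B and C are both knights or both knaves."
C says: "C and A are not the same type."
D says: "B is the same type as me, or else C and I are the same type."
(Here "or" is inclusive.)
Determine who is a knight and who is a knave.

A is a knave, B is a knight, C is a knight, and D is a knave.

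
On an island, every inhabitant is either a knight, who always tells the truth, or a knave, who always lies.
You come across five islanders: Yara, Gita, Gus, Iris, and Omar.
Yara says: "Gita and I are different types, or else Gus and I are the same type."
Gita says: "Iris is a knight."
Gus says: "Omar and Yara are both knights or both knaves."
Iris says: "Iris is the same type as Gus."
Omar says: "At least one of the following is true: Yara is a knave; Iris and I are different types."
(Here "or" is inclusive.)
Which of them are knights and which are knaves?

Yara is a knight, Gita is a knave, Gus is a knight, Iris is a knave, and Omar is a knight.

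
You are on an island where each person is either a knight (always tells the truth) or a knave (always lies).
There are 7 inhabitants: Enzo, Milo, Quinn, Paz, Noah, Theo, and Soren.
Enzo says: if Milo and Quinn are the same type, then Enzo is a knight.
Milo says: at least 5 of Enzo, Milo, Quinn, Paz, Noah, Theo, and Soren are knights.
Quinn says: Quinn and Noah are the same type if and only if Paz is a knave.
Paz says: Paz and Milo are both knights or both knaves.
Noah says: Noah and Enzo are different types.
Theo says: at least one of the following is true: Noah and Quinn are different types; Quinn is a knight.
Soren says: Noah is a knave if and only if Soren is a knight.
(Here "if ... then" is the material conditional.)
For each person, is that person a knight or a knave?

Knights: Milo, Quinn, Paz, Theo, and Soren. Knaves: Enzo and Noah.

Enzo is a knave, and the claim "if Milo and Quinn are the same type, then Enzo is a knight" is indeed False.
Since Milo is a knight, "at least 5 of Enzo, Milo, Quinn, Paz, Noah, Theo, and Soren are knights" needs to be true, which holds.
Quinn is a knight; "Quinn and Noah are the same type if and only if Paz is a knave" is true, as required.
Since Paz is a knight, "Paz and Milo are both knights or both knaves" needs to be true, which holds.
Noah is a knave, and the claim "Noah and Enzo are different types" is indeed False.
Theo is a knight, and the claim "at least one of the following is true: Noah and Quinn are different types; Quinn is a knight" is indeed true.
As a knight, Soren's statement "Noah is a knave if and only if Soren is a knight" should be true; it is.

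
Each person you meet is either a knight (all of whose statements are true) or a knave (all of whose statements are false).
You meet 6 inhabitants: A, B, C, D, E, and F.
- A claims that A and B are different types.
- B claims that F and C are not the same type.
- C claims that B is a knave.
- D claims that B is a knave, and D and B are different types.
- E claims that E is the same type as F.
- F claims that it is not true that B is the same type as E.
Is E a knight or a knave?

E is a knight.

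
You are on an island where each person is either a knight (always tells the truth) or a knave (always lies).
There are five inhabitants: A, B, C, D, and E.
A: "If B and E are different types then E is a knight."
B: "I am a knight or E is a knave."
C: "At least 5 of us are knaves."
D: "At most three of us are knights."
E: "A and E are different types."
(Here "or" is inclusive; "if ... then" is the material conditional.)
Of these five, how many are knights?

2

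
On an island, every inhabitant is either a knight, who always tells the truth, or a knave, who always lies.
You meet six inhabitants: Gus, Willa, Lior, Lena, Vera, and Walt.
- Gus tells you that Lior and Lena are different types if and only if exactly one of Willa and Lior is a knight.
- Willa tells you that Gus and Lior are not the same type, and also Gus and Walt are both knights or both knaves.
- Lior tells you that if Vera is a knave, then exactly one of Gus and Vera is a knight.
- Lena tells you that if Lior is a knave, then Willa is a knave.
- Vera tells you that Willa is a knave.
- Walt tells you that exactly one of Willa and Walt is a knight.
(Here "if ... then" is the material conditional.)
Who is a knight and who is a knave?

Gus is a knave, Willa is a knave, Lior is a knight, Lena is a knight, Vera is a knight, and Walt is a knight.

Gus is a knave; "Lior and Lena are different types if and only if exactly one of Willa and Lior is a knight" is False, as required.
Since Willa is a knave, "Gus and Lior are not the same type, and also Gus and Walt are both knights or both knaves" needs to be False, which holds.
Lior is a knight, and the claim "if Vera is a knave, then exactly one of Gus and Vera is a knight" is indeed true.
Lena is a knight, and the claim "if Lior is a knave, then Willa is a knave" is indeed true.
Vera is a knight, so "Willa is a knave" must be true — and it is.
Since Walt is a knight, "exactly one of Willa and Walt is a knight" needs to be true, which holds.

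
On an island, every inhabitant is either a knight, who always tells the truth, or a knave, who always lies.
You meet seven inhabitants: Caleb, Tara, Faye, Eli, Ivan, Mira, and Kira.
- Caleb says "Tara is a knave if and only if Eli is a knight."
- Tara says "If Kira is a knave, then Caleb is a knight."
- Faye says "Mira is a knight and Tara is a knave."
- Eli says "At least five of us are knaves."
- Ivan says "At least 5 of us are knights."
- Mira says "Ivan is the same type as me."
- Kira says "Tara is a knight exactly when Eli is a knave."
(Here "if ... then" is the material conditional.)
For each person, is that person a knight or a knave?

Caleb is a knight, Tara is a knight, Faye is a knave, Eli is a knave, Ivan is a knight, Mira is a knight, and Kira is a knight.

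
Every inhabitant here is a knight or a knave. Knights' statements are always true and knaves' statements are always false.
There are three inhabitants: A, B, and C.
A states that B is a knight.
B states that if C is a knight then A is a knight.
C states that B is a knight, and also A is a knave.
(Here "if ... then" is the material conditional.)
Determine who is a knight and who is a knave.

A is a knight, B is a knight, and C is a knave.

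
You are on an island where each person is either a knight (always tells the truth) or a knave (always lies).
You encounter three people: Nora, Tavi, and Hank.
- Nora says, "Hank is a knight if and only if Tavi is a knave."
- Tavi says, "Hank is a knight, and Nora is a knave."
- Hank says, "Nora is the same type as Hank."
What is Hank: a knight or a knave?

Hank is a knight.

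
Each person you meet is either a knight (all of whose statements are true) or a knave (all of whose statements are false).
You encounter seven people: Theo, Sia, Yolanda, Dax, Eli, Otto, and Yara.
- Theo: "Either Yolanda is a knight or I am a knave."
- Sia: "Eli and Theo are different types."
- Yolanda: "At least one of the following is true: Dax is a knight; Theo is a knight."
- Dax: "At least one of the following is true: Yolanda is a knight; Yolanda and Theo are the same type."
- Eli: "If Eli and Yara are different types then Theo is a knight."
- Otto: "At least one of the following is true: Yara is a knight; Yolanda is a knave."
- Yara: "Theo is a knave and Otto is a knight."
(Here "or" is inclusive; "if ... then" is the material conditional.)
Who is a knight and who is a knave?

Theo is a knight; "either Yolanda is a knight or I am a knave" is true, as required.
Sia is a knave, and the claim "Eli and Theo are different types" is indeed false.
Yolanda is a knight, and the claim "at least one of the following is true: Dax is a knight; Theo is a knight" is indeed true.
As a knight, Dax's statement "at least one of the following is true: Yolanda is a knight; Yolanda and Theo are the same type" should be true; it is.
As a knight, Eli's statement "if Eli and Yara are different types then Theo is a knight" should be true; it is.
Otto is a knave, so "at least one of the following is true: Yara is a knight; Yolanda is a knave" must be false — and it is.
Yara (knave): "Theo is a knave and Otto is a knight" — false. ✓

Theo is a knight, Sia is a knave, Yolanda is a knight, Dax is a knight, Eli is a knight, Otto is a knave, and Yara is a knave.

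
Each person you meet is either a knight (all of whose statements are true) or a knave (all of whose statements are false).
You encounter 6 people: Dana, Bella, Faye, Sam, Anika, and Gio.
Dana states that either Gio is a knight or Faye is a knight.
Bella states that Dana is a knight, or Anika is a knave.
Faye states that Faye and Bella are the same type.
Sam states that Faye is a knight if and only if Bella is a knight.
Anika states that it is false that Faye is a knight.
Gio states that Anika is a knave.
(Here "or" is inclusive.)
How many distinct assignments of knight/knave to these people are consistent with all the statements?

1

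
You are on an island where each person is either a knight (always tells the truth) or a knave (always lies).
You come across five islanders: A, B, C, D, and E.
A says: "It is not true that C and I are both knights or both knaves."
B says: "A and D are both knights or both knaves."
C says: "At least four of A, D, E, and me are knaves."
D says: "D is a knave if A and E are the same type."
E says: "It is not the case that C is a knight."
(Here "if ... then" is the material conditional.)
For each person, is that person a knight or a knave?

A is a knave, and the claim "it is not true that C and I are both knights or both knaves" is indeed False.
B (knave): "A and D are both knights or both knaves" — False. ✓
C is a knave, so "at least four of A, D, E, and me are knaves" must be False — and it is.
D (knight): "D is a knave if A and E are the same type" — True. ✓
E (knight): "it is not the case that C is a knight" — True. ✓

Knights: D and E. Knaves: A, B, and C.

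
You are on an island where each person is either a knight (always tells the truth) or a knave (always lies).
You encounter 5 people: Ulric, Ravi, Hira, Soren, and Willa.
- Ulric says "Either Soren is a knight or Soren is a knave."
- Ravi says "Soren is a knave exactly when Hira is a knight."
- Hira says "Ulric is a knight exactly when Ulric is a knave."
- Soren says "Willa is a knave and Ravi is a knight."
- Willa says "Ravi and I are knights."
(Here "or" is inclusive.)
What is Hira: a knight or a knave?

Hira is a knave.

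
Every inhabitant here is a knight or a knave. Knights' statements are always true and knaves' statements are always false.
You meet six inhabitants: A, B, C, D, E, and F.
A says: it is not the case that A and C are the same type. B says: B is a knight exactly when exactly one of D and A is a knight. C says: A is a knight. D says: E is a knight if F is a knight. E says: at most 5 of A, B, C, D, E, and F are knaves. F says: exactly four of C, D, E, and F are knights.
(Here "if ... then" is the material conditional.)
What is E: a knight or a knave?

E is a knight.

Consistent assignments: {A=knave, B=knight, C=knave, D=knight, E=knight, F=knave}; {A=knave, B=knave, C=knave, D=knight, E=knight, F=knave}
In every consistent assignment, E is a knight.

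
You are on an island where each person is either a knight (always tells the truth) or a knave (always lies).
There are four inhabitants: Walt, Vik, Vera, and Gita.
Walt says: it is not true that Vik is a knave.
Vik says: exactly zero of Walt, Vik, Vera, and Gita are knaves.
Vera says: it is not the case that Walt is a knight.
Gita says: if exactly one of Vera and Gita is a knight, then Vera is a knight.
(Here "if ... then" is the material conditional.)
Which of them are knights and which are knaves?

Walt is a knave; "it is not true that Vik is a knave" is False, as required.
Vik (knave): "exactly zero of Walt, Vik, Vera, and Gita are knaves" — False. ✓
Vera is a knight, and the claim "it is not the case that Walt is a knight" is indeed True.
Gita (knight): "if exactly one of Vera and Gita is a knight, then Vera is a knight" — True. ✓

Walt is a knave, Vik is a knave, Vera is a knight, and Gita is a knight.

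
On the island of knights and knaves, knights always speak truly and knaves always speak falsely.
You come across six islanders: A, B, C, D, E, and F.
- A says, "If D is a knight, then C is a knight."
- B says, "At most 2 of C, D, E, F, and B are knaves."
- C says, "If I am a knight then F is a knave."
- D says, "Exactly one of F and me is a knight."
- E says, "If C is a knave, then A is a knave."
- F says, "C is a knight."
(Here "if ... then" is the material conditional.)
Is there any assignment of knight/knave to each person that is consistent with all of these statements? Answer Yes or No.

No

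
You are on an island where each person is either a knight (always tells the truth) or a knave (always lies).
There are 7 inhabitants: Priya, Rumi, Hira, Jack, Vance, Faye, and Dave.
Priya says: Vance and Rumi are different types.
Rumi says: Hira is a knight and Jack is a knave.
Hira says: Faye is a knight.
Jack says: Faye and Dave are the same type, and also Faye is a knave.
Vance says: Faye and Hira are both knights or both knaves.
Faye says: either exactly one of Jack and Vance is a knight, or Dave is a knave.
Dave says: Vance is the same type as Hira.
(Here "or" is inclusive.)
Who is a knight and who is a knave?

Priya is a knave, and the claim "Vance and Rumi are different types" is indeed false.
Rumi is a knight, and the claim "Hira is a knight and Jack is a knave" is indeed True.
As a knight, Hira's statement "Faye is a knight" should be True; it is.
Jack is a knave, and the claim "Faye and Dave are the same type, and also Faye is a knave" is indeed false.
Vance is a knight, and the claim "Faye and Hira are both knights or both knaves" is indeed True.
Faye (knight): "either exactly one of Jack and Vance is a knight, or Dave is a knave" — True. ✓
As a knight, Dave's statement "Vance is the same type as Hira" should be True; it is.

Knights: Rumi, Hira, Vance, Faye, and Dave. Knaves: Priya and Jack.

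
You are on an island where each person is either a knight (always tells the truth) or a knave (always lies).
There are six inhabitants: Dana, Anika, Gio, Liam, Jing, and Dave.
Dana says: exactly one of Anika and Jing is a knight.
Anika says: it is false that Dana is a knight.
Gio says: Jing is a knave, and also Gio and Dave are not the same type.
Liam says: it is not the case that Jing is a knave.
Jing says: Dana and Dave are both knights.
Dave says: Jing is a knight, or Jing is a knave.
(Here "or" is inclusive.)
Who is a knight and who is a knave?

Knights: Dana, Liam, Jing, and Dave. Knaves: Anika and Gio.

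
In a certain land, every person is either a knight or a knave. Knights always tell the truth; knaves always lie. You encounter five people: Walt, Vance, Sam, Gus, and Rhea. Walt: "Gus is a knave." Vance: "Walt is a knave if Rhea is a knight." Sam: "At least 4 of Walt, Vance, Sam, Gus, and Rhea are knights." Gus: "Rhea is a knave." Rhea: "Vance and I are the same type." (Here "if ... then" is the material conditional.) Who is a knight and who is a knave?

Knights: Vance and Gus. Knaves: Walt, Sam, and Rhea.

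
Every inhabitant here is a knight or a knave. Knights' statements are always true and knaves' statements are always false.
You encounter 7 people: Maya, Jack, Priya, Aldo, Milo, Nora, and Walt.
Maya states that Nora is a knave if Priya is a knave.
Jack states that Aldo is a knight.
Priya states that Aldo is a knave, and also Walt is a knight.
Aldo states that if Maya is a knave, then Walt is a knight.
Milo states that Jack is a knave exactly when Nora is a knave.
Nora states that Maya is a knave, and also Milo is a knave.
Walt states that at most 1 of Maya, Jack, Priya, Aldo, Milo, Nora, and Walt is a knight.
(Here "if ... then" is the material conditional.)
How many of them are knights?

3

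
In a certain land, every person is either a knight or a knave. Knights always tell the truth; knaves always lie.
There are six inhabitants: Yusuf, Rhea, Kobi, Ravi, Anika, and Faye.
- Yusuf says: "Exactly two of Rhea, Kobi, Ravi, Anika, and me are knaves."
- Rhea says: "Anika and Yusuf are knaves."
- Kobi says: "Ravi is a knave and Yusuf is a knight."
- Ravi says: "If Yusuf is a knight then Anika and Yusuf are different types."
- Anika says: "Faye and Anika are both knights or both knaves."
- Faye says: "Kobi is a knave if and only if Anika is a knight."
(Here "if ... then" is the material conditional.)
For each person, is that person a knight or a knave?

Yusuf is a knave, Rhea is a knave, Kobi is a knave, Ravi is a knight, Anika is a knight, and Faye is a knight.

Yusuf is a knave; "exactly two of Rhea, Kobi, Ravi, Anika, and me are knaves" is False, as required.
Rhea is a knave, so "Anika and Yusuf are knaves" must be False — and it is.
Kobi is a knave, and the claim "Ravi is a knave and Yusuf is a knight" is indeed False.
Ravi (knight): "if Yusuf is a knight then Anika and Yusuf are different types" — True. ✓
As a knight, Anika's statement "Faye and Anika are both knights or both knaves" should be True; it is.
Faye is a knight; "Kobi is a knave if and only if Anika is a knight" is True, as required.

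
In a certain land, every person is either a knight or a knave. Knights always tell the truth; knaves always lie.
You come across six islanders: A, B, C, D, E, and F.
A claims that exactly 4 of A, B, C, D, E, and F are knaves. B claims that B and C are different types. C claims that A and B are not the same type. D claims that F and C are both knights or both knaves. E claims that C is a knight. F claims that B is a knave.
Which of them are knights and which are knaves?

Since A is a knave, "exactly 4 of A, B, C, D, E, and F are knaves" needs to be False, which holds.
B is a knave, so "B and C are different types" must be False — and it is.
C (knave): "A and B are not the same type" — False. ✓
D is a knave, so "F and C are both knights or both knaves" must be False — and it is.
E is a knave; "C is a knight" is False, as required.
Since F is a knight, "B is a knave" needs to be True, which holds.

Knights: F. Knaves: A, B, C, D, and E.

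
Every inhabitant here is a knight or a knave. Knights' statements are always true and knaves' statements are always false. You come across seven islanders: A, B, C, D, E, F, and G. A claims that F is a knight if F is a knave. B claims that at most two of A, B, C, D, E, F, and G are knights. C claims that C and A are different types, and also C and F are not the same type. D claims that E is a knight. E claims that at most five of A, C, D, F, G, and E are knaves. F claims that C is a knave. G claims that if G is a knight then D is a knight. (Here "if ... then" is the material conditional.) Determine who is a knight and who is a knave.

A is a knave; "F is a knight if F is a knave" is false, as required.
B is a knave, and the claim "at most two of A, B, C, D, E, F, and G are knights" is indeed false.
C (knight): "C and A are different types, and also C and F are not the same type" — True. ✓
As a knight, D's statement "E is a knight" should be True; it is.
Since E is a knight, "at most five of A, C, D, F, G, and E are knaves" needs to be True, which holds.
F is a knave; "C is a knave" is false, as required.
G is a knight, so "if G is a knight then D is a knight" must be True — and it is.

Knights: C, D, E, and G. Knaves: A, B, and F.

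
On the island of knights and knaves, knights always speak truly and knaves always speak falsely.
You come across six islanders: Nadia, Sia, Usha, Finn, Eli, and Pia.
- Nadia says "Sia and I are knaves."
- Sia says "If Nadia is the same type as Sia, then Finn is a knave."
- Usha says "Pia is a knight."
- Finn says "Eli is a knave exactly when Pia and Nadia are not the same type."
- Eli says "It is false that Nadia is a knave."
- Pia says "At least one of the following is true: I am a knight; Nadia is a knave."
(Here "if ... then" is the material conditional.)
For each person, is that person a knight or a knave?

Nadia is a knave, Sia is a knight, Usha is a knight, Finn is a knight, Eli is a knave, and Pia is a knight.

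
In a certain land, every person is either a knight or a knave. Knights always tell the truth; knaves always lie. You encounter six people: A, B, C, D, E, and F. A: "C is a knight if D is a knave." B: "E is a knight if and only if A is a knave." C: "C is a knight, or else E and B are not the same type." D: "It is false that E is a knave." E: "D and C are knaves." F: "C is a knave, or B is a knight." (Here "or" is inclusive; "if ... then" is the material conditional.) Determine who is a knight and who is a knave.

A is a knight, B is a knight, C is a knight, D is a knave, E is a knave, and F is a knight.

A is a knight, so "C is a knight if D is a knave" must be True — and it is.
B is a knight, so "E is a knight if and only if A is a knave" must be True — and it is.
C (knight): "C is a knight, or else E and B are not the same type" — True. ✓
D is a knave, and the claim "it is false that E is a knave" is indeed false.
E (knave): "D and C are knaves" — false. ✓
Since F is a knight, "C is a knave, or B is a knight" needs to be True, which holds.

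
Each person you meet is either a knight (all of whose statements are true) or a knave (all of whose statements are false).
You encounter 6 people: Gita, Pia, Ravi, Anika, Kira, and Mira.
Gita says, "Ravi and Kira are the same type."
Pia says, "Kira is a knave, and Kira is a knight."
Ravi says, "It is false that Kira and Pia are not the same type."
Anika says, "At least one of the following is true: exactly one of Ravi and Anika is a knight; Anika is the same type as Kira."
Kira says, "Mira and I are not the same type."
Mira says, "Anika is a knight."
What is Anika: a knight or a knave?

Anika is a knave.

Consistent assignments: {Gita=knave, Pia=knave, Ravi=knave, Anika=knave, Kira=knight, Mira=knave}
In every consistent assignment, Anika is a knave.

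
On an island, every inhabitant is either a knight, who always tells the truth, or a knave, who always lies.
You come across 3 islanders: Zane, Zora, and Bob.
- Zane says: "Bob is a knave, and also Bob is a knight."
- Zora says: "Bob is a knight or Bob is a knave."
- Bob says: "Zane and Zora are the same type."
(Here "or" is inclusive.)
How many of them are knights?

The unique consistent assignment is Zane=knave, Zora=knight, Bob=knave.
That has 1 knight.

1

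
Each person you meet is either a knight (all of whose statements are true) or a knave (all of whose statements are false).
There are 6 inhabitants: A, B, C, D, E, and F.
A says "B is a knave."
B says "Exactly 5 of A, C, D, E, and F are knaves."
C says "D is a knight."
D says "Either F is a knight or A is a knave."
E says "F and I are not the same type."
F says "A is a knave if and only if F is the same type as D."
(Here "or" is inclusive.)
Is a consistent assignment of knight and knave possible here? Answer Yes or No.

Yes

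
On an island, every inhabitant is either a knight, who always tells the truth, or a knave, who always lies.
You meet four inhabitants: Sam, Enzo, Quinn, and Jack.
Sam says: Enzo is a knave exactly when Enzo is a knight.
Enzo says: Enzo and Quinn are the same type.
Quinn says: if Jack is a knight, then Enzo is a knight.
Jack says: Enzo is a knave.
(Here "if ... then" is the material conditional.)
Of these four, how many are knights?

The unique consistent assignment is Sam=knave, Enzo=knight, Quinn=knight, Jack=knave.
That has 2 knights.

2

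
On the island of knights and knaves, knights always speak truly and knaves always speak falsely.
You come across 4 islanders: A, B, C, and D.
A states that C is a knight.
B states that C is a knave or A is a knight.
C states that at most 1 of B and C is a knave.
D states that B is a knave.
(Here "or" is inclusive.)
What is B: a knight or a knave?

B is a knight.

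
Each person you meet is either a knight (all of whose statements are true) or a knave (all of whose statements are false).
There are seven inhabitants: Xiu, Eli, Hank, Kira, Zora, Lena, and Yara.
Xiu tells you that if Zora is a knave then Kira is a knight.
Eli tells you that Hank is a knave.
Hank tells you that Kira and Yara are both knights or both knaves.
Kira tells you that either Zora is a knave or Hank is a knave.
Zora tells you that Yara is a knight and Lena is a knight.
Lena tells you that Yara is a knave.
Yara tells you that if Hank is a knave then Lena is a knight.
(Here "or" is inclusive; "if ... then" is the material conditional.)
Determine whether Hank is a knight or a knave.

Consistent assignments: {Xiu=knight, Eli=knave, Hank=knight, Kira=knight, Zora=knave, Lena=knave, Yara=knight}
In every consistent assignment, Hank is a knight.

Hank is a knight.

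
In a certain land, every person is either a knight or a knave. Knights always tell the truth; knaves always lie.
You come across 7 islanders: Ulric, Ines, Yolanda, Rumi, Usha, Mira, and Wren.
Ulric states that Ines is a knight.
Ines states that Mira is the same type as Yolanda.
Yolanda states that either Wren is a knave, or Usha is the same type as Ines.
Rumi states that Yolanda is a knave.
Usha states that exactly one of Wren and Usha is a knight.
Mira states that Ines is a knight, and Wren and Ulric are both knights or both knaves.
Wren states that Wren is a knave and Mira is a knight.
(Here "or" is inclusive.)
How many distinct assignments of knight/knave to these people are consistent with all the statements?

2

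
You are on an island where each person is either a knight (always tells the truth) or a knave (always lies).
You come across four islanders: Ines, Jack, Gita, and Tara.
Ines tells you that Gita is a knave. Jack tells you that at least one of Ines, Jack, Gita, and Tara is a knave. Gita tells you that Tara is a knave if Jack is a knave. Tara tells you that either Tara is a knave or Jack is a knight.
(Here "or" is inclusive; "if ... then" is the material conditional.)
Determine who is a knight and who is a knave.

Knights: Jack, Gita, and Tara. Knaves: Ines.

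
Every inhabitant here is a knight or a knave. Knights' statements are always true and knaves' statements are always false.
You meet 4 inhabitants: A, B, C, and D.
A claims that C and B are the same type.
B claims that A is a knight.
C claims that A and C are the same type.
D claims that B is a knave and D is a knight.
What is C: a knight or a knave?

C is a knight.

Consistent assignments: {A=knight, B=knight, C=knight, D=knave}
In every consistent assignment, C is a knight.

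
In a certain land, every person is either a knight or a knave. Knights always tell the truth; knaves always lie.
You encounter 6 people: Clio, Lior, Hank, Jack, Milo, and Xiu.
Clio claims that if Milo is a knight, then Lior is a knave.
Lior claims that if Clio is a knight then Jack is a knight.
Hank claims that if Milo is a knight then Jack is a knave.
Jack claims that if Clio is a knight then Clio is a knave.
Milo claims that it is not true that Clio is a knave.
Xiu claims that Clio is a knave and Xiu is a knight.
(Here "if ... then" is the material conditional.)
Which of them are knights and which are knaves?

Clio is a knight, Lior is a knave, Hank is a knight, Jack is a knave, Milo is a knight, and Xiu is a knave.

As a knight, Clio's statement "if Milo is a knight, then Lior is a knave" should be True; it is.
Lior is a knave; "if Clio is a knight then Jack is a knight" is false, as required.
Hank (knight): "if Milo is a knight then Jack is a knave" — True. ✓
Since Jack is a knave, "if Clio is a knight then Clio is a knave" needs to be false, which holds.
Milo (knight): "it is not true that Clio is a knave" — True. ✓
Xiu is a knave; "Clio is a knave and Xiu is a knight" is false, as required.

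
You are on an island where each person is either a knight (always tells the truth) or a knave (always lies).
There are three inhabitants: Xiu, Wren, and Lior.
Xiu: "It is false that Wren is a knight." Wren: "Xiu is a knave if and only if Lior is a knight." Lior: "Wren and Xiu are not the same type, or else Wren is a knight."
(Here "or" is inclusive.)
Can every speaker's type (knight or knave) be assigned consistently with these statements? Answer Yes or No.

Yes

One consistent assignment: Xiu=knight, Wren=knave, Lior=knight.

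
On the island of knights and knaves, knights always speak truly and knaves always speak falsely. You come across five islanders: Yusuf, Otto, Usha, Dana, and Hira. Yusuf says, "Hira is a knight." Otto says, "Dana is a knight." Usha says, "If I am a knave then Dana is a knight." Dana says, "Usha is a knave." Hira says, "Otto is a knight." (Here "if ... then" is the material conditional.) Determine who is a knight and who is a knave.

Yusuf is a knave, Otto is a knave, Usha is a knight, Dana is a knave, and Hira is a knave.

Since Yusuf is a knave, "Hira is a knight" needs to be false, which holds.
As a knave, Otto's statement "Dana is a knight" should be false; it is.
Usha is a knight; "if I am a knave then Dana is a knight" is True, as required.
Dana is a knave; "Usha is a knave" is false, as required.
Since Hira is a knave, "Otto is a knight" needs to be false, which holds.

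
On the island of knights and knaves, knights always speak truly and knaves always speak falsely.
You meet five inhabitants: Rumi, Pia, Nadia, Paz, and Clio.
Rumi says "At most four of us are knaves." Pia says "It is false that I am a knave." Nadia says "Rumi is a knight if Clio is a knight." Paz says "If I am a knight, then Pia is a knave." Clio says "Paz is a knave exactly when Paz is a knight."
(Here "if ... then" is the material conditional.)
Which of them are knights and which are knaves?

Rumi is a knight; "at most four of us are knaves" is true, as required.
Pia is a knave; "it is false that I am a knave" is false, as required.
Nadia (knight): "Rumi is a knight if Clio is a knight" — true. ✓
Paz (knight): "if I am a knight, then Pia is a knave" — true. ✓
Clio (knave): "Paz is a knave exactly when Paz is a knight" — false. ✓

Knights: Rumi, Nadia, and Paz. Knaves: Pia and Clio.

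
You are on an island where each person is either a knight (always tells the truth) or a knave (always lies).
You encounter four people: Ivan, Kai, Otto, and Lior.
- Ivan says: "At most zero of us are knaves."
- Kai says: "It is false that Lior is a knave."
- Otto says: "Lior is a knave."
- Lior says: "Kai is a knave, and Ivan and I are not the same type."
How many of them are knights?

The unique consistent assignment is Ivan=knave, Kai=knave, Otto=knight, Lior=knave.
That has 1 knight.

1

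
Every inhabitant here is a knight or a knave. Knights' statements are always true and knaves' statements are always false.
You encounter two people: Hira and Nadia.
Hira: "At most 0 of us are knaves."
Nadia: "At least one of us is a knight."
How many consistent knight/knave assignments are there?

3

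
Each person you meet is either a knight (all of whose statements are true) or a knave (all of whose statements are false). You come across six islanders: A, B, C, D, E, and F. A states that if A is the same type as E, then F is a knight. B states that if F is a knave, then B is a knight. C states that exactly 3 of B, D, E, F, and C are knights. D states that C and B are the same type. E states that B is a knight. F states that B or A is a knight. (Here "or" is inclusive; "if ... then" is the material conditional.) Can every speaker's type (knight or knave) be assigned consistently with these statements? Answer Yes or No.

One consistent assignment: A=knave, B=knave, C=knave, D=knight, E=knave, F=knave.

Yes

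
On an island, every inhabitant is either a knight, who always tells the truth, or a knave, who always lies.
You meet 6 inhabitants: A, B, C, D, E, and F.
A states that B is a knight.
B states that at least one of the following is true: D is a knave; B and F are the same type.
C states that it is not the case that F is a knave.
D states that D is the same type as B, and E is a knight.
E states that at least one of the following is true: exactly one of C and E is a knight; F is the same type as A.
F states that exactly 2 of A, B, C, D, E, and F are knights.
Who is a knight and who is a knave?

A is a knight, B is a knight, C is a knave, D is a knave, E is a knight, and F is a knave.

As a knight, A's statement "B is a knight" should be true; it is.
B is a knight; "at least one of the following is true: D is a knave; B and F are the same type" is true, as required.
As a knave, C's statement "it is not the case that F is a knave" should be false; it is.
D is a knave, so "D is the same type as B, and E is a knight" must be false — and it is.
E is a knight; "at least one of the following is true: exactly one of C and E is a knight; F is the same type as A" is true, as required.
F (knave): "exactly 2 of A, B, C, D, E, and F are knights" — false. ✓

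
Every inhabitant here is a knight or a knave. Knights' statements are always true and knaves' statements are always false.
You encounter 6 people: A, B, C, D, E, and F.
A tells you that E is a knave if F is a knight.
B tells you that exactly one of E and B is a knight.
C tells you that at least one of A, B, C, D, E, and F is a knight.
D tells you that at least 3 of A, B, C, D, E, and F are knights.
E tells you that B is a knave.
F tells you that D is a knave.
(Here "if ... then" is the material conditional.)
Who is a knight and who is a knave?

Knights: A, B, C, and D. Knaves: E and F.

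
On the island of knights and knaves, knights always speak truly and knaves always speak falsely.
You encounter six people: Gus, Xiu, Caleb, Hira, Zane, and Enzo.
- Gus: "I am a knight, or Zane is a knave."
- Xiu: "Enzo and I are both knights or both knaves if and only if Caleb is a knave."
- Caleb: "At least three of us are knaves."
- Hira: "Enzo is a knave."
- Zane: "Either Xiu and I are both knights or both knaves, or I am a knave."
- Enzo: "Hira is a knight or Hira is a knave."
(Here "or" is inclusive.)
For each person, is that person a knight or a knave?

Gus is a knight; "I am a knight, or Zane is a knave" is True, as required.
Xiu (knight): "Enzo and I are both knights or both knaves if and only if Caleb is a knave" — True. ✓
Caleb (knave): "at least three of us are knaves" — False. ✓
Since Hira is a knave, "Enzo is a knave" needs to be False, which holds.
Zane is a knight, so "either Xiu and I are both knights or both knaves, or I am a knave" must be True — and it is.
Enzo is a knight, and the claim "Hira is a knight or Hira is a knave" is indeed True.

Gus is a knight, Xiu is a knight, Caleb is a knave, Hira is a knave, Zane is a knight, and Enzo is a knight.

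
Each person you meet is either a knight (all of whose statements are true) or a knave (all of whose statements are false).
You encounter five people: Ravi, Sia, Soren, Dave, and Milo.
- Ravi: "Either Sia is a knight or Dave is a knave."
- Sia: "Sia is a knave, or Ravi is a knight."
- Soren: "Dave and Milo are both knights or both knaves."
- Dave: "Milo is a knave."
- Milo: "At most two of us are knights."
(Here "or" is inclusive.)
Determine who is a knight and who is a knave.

Ravi is a knight, and the claim "either Sia is a knight or Dave is a knave" is indeed true.
Sia is a knight, and the claim "Sia is a knave, or Ravi is a knight" is indeed true.
Soren (knave): "Dave and Milo are both knights or both knaves" — False. ✓
Dave is a knight, and the claim "Milo is a knave" is indeed true.
Milo is a knave, so "at most two of us are knights" must be False — and it is.

Ravi is a knight, Sia is a knight, Soren is a knave, Dave is a knight, and Milo is a knave.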